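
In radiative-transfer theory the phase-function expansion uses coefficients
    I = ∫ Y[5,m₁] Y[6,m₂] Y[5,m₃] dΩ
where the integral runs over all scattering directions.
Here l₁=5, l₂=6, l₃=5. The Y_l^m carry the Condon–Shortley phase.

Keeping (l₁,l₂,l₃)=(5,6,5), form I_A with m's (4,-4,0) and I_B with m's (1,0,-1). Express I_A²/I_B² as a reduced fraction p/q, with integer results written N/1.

Shared (l₁,l₂,l₃)=(5,6,5): N and (l;000)² cancel in I_A²/I_B².
A: Δ = 6!·4!·6!/17! = 1/28588560; Racah Σ t=0..1: t=0:+1/207360 t=1:−1/345600 = 1/518400; ⇒ 3j(5 6 5; 4 -4 0)² = 12/2431, sgn -1
B: Δ = 6!·4!·6!/17! = 1/28588560; Racah Σ t=0..4: t=0:+1/12441600 t=1:−1/86400 t=2:+1/9216 t=3:−1/7776 t=4:+1/55296 = -7/518400; ⇒ 3j(5 6 5; 1 0 -1)² = 12/12155, sgn -1
I_A²/I_B² = (12/2431)/(12/12155) = 5/1

5/1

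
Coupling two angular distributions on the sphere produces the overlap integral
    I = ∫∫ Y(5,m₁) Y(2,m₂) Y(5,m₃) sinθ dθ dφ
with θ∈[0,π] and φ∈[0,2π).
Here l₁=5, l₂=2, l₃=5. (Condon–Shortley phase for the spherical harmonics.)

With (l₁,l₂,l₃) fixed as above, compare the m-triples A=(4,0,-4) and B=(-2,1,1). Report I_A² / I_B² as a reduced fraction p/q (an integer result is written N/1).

6/7

l's match ⇒ only the (l;m) 3-j factors differ between A and B.
A: triangle coeff Δ(5,2,5) = 1/38610; Σ_t [0,1]: t=0:+1/20160 t=1:−1/40320 = 1/40320; (3j)²=6/715 [(5 2 5; 4 0 -4)], sign=-1
B: triangle coeff Δ(5,2,5) = 1/38610; Σ_t [1,2]: t=1:−1/2880 t=2:+1/1440 = 1/2880; (3j)²=7/715 [(5 2 5; -2 1 1)], sign=+1
I_A²/I_B² = (6/715)/(7/715) = 6/7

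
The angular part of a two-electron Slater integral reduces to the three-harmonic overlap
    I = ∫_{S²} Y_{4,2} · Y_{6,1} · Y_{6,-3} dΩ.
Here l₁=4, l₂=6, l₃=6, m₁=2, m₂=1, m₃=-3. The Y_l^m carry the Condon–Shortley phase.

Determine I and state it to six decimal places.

0.036205

Rules hold: Σm=0, L=16 even, 2≤6≤10.
N = 9·13·13 = 1521
Δ = 4!·4!·8!/17! = 1/15315300
Racah Σ t=0..4: t=0:+1/829440 t=1:−1/25920 t=2:+1/9216 t=3:−1/25920 t=4:+1/829440 = 7/207360
⇒ 3j(4 6 6; 0 0 0)² = 28/2431, sgn +1
Racah Σ t=0..2: t=0:+1/483840 t=1:−1/51840 t=2:+1/69120 = -1/362880
⇒ 3j(4 6 6; 2 1 -3)² = 16/17017, sgn +1
4πI² = N·(3j₀)²·(3jₘ)² = 576/34969
I = +1·√(0.0164717/4π) = 0.03620468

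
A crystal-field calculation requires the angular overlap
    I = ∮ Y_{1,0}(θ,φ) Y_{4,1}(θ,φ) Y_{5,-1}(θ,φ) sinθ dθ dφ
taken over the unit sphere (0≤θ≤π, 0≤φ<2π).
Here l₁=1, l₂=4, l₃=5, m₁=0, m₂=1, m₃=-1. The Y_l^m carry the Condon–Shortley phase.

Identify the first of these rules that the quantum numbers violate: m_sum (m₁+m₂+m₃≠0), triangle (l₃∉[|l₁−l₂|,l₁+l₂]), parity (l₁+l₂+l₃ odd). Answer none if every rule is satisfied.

none

Σmᵢ = 0  ✓
l₃∈[|l₁−l₂|,l₁+l₂]=[3,5], have l₃=5  ✓
Σlᵢ = 10 ⇒ even  ✓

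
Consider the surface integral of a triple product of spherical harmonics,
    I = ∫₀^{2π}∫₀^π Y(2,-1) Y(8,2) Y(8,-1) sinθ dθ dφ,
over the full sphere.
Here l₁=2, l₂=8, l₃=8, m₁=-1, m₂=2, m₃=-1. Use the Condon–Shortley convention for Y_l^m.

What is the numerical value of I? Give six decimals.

0.068038

Checks pass: Σm=0; 18 even; l₃=8∈[6,10].
(2·2+1)(2·8+1)(2·8+1) = 1445
Δ: 2! 2! 14! / 19! → 1/348840
sum: t=0:+1/116121600 t=1:−1/25401600 t=2:+1/116121600 = -1/45158400
3j²(2 8 8; 0 0 0) = Δ·Π!·Σ² = 24/1615  (sign -1)
sum: t=1:−1/87091200 t=2:+1/58060800 = 1/174182400
3j²(2 8 8; -1 2 -1) = Δ·Π!·Σ² = 7/2584  (sign -1)
combine: 4πI² = 1445·24/1615·7/2584 = 21/361
take √, sign +1: I = 0.06803793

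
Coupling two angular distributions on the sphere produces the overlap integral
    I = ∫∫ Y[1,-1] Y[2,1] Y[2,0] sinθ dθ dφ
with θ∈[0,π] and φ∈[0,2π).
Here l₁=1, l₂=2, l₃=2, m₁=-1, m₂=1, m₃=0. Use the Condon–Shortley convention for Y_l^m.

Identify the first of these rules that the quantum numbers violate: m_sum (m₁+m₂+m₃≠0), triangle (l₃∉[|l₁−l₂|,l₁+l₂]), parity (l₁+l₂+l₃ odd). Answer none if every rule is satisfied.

parity

Σmᵢ = 0  ✓
l₃∈[|l₁−l₂|,l₁+l₂]=[1,3], have l₃=2  ✓
Σlᵢ = 5 ⇒ odd  ✗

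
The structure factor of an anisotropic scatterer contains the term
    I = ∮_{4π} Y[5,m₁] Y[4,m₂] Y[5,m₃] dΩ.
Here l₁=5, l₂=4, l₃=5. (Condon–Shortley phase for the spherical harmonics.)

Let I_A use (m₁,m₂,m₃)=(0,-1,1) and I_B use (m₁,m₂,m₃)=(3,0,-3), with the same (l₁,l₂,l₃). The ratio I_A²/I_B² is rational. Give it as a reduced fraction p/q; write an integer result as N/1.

1/6

Shared (l₁,l₂,l₃)=(5,4,5): N and (l;000)² cancel in I_A²/I_B².
A: Δ = 4!·6!·4!/15! = 1/3153150; Racah Σ t=0..3: t=0:+1/17280 t=1:−1/1152 t=2:+1/864 t=3:−1/6912 = 7/34560; ⇒ 3j(5 4 5; 0 -1 1)² = 1/429, sgn +1
B: Δ = 4!·6!·4!/15! = 1/3153150; Racah Σ t=0..2: t=0:+1/27648 t=1:−1/4320 t=2:+1/11520 = -1/9216; ⇒ 3j(5 4 5; 3 0 -3)² = 2/143, sgn -1
I_A²/I_B² = (1/429)/(2/143) = 1/6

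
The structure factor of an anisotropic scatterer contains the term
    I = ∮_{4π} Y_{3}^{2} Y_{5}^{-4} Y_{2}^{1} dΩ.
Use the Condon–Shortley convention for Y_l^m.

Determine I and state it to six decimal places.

0.000000

2 − 4 + 1 = -1 ≠ 0: azimuthal integral kills it; I = 0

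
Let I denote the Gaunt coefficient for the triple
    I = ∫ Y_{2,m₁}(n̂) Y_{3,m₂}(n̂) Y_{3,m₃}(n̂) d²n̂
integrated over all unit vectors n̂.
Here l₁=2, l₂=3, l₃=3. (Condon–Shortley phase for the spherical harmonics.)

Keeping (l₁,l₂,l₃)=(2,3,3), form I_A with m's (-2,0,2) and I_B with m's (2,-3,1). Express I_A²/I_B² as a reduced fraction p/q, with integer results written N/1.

2/1

Shared (l₁,l₂,l₃)=(2,3,3): N and (l;000)² cancel in I_A²/I_B².
A: Δ = 2!·2!·4!/9! = 1/3780; Racah Σ t=2..2: t=2:+1/24 = 1/24; ⇒ 3j(2 3 3; -2 0 2)² = 1/21, sgn -1
B: Δ = 2!·2!·4!/9! = 1/3780; Racah Σ t=0..0: t=0:+1/96 = 1/96; ⇒ 3j(2 3 3; 2 -3 1)² = 1/42, sgn +1
I_A²/I_B² = (1/21)/(1/42) = 2/1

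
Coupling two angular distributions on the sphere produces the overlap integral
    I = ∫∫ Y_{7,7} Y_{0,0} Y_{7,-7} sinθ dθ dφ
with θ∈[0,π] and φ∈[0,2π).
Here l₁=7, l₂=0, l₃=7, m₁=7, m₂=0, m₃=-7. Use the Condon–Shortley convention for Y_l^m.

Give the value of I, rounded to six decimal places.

Rules hold: Σm=0, L=14 even, 7≤7≤7.
N = 15·1·15 = 225
Δ = 0!·14!·0!/15! = 1/15
Racah Σ t=0..0: t=0:+1/25401600 = 1/25401600
⇒ 3j(7 0 7; 0 0 0)² = 1/15, sgn -1
Racah Σ t=0..0: t=0:+1/87178291200 = 1/87178291200
⇒ 3j(7 0 7; 7 0 -7)² = 1/15, sgn +1
4πI² = N·(3j₀)²·(3jₘ)² = 1/1
I = -1·√(1/4π) = -0.28209479

-0.282095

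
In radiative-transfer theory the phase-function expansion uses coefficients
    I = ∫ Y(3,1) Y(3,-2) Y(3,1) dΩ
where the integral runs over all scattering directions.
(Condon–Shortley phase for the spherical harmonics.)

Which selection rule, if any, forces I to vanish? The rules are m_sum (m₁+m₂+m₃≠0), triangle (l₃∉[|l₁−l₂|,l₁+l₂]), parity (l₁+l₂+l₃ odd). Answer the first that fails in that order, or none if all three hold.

parity

m₁+m₂+m₃ = 1 − 2 + 1 = 0  ✓
triangle: |3−3|=0 ≤ l₃=3 ≤ 3+3=6  ✓
parity: l₁+l₂+l₃ = 9 is odd  ✗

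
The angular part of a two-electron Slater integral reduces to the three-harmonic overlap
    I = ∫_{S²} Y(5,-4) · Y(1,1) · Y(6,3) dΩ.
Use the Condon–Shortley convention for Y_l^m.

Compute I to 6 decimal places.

-0.070770

Checks pass: Σm=0; 12 even; l₃=6∈[4,6].
(2·5+1)(2·1+1)(2·6+1) = 429
Δ: 0! 10! 2! / 13! → 1/858
sum: t=0:+1/14400 = 1/14400
3j²(5 1 6; 0 0 0) = Δ·Π!·Σ² = 6/143  (sign +1)
sum: t=0:+1/725760 = 1/725760
3j²(5 1 6; -4 1 3) = Δ·Π!·Σ² = 1/286  (sign -1)
combine: 4πI² = 429·6/143·1/286 = 9/143
take √, sign -1: I = -0.07076985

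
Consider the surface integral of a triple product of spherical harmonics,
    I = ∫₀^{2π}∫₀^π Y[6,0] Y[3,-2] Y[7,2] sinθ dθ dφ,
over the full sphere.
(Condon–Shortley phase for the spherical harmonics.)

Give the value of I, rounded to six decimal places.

-0.086087

Rules hold: Σm=0, L=16 even, 3≤7≤9.
N = 13·7·15 = 1365
Δ = 2!·10!·4!/17! = 1/2042040
Racah Σ t=0..2: t=0:+1/207360 t=1:−1/57600 t=2:+1/207360 = -1/129600
⇒ 3j(6 3 7; 0 0 0)² = 168/12155, sgn +1
Racah Σ t=0..1: t=0:+1/207360 t=1:−1/345600 = 1/518400
⇒ 3j(6 3 7; 0 -2 2)² = 12/2431, sgn -1
4πI² = N·(3j₀)²·(3jₘ)² = 42336/454597
I = -1·√(0.0931286/4π) = -0.08608683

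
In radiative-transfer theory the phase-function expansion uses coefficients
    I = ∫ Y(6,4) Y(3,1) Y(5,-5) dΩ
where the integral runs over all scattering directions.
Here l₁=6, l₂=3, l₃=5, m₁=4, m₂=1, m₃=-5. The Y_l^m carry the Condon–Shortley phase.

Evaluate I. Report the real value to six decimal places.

-0.152880

Rules hold: Σm=0, L=14 even, 3≤5≤9.
N = 13·7·11 = 1001
Δ = 4!·8!·2!/15! = 1/675675
Racah Σ t=1..3: t=1:−1/8640 t=2:+1/2304 t=3:−1/8640 = 7/34560
⇒ 3j(6 3 5; 0 0 0)² = 7/429, sgn -1
Racah Σ t=2..2: t=2:+1/322560 = 1/322560
⇒ 3j(6 3 5; 4 1 -5)² = 18/1001, sgn +1
4πI² = N·(3j₀)²·(3jₘ)² = 42/143
I = -1·√(0.293706/4π) = -0.15288036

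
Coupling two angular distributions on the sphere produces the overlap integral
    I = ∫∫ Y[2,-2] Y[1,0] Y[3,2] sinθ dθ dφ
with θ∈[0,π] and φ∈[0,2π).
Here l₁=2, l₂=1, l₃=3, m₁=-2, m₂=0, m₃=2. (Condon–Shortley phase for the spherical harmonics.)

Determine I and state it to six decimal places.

0.184674

m-sum 0 ✓  L=6 even ✓  1≤3≤3 ✓
Π(2lᵢ+1) = 5×3×7 = 105
triangle coeff Δ(2,1,3) = 1/105
Σ_t [0,0]: t=0:+1/4 = 1/4
(3j)²=3/35 [(2 1 3; 0 0 0)], sign=-1
Σ_t [0,0]: t=0:+1/24 = 1/24
(3j)²=1/21 [(2 1 3; -2 0 2)], sign=-1
⇒ 4πI² = 3/7
I = (+1)√(3/7/(4π)) = 0.18467439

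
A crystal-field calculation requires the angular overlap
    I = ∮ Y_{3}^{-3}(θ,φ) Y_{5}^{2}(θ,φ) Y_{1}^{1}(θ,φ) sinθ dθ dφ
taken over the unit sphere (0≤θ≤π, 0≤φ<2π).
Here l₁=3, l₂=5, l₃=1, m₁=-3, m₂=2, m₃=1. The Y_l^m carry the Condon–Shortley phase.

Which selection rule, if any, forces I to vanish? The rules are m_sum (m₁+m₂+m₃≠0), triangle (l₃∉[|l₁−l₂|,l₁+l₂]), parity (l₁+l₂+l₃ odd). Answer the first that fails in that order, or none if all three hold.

triangle

azimuthal sum: -3 + 2 + 1 = 0  ✓
2 ≤ 1 ≤ 8 (triangle on l)  ✗
L = 3 + 5 + 1 = 9 (odd)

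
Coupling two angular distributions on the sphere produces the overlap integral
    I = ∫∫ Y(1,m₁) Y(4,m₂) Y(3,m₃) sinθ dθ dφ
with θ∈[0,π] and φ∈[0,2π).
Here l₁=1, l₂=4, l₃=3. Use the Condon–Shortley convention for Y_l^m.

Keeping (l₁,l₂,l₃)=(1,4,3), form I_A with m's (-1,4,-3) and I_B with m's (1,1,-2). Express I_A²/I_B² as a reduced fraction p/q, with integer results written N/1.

28/3

Shared (l₁,l₂,l₃)=(1,4,3): N and (l;000)² cancel in I_A²/I_B².
A: Δ = 2!·0!·6!/9! = 1/252; Racah Σ t=2..2: t=2:+1/1440 = 1/1440; ⇒ 3j(1 4 3; -1 4 -3)² = 1/9, sgn +1
B: Δ = 2!·0!·6!/9! = 1/252; Racah Σ t=0..0: t=0:+1/240 = 1/240; ⇒ 3j(1 4 3; 1 1 -2)² = 1/84, sgn -1
I_A²/I_B² = (1/9)/(1/84) = 28/3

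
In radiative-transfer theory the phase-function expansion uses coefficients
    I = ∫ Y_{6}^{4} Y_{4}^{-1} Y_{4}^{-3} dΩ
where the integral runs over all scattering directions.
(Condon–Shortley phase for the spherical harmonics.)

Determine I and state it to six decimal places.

Checks pass: Σm=0; 14 even; l₃=4∈[2,10].
(2·6+1)(2·4+1)(2·4+1) = 1053
Δ: 6! 6! 2! / 15! → 1/1261260
sum: t=2:+1/4608 t=3:−1/1296 t=4:+1/4608 = -7/20736
3j²(6 4 4; 0 0 0) = Δ·Π!·Σ² = 20/1287  (sign -1)
sum: t=1:−1/28800 t=2:+1/34560 = -1/172800
3j²(6 4 4; 4 -1 -3) = Δ·Π!·Σ² = 1/1430  (sign +1)
combine: 4πI² = 1053·20/1287·1/1430 = 18/1573
take √, sign -1: I = -0.03017637

-0.030176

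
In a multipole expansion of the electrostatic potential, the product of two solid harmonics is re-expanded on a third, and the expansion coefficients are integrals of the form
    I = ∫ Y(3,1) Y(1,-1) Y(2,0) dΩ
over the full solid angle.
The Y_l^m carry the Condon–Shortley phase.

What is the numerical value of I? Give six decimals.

-0.202301

Rules hold: Σm=0, L=6 even, 2≤2≤4.
N = 7·3·5 = 105
Δ = 2!·4!·0!/7! = 1/105
Racah Σ t=1..1: t=1:−1/4 = -1/4
⇒ 3j(3 1 2; 0 0 0)² = 3/35, sgn -1
Racah Σ t=0..0: t=0:+1/8 = 1/8
⇒ 3j(3 1 2; 1 -1 0)² = 2/35, sgn +1
4πI² = N·(3j₀)²·(3jₘ)² = 18/35
I = -1·√(0.514286/4π) = -0.20230066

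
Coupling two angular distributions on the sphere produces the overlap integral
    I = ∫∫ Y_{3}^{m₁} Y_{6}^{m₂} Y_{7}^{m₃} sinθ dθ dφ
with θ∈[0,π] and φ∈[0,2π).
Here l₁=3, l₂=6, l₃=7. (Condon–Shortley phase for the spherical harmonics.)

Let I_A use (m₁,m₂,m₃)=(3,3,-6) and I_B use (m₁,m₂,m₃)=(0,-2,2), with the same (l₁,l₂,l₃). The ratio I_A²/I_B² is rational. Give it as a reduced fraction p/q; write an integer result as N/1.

715/196

Same 3,6,7: normalisation and zero-m 3j drop out of the ratio.
A: Δ: 2! 4! 10! / 17! → 1/2042040; sum: t=0:+1/17418240 = 1/17418240; 3j²(3 6 7; 3 3 -6) = Δ·Π!·Σ² = 15/952  (sign -1)
B: Δ: 2! 4! 10! / 17! → 1/2042040; sum: t=0:+1/207360 t=1:−1/120960 t=2:+1/967680 = -1/414720; 3j²(3 6 7; 0 -2 2) = Δ·Π!·Σ² = 21/4862  (sign +1)
I_A²/I_B² = (15/952)/(21/4862) = 715/196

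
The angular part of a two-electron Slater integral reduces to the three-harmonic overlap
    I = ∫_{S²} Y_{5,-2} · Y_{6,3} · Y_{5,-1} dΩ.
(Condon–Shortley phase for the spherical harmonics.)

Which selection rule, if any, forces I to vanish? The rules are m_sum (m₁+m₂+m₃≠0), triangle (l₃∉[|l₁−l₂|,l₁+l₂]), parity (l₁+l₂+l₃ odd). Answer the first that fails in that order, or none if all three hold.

Σmᵢ = 0  ✓
l₃∈[|l₁−l₂|,l₁+l₂]=[1,11], have l₃=5  ✓
Σlᵢ = 16 ⇒ even  ✓

none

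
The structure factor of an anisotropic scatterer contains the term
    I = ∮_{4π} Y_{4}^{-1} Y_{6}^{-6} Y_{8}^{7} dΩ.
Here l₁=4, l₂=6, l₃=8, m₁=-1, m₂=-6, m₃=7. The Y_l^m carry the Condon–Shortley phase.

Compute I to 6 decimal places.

m-sum 0 ✓  L=18 even ✓  2≤8≤10 ✓
Π(2lᵢ+1) = 9×13×17 = 1989
triangle coeff Δ(4,6,8) = 1/23279256
Σ_t [0,2]: t=0:+1/1658880 t=1:−1/518400 t=2:+1/1658880 = -1/1382400
(3j)²=504/46189 [(4 6 8; 0 0 0)], sign=-1
Σ_t [0,0]: t=0:+1/870912000 = 1/870912000
(3j)²=33/1292 [(4 6 8; -1 -6 7)], sign=-1
⇒ 4πI² = 3402/6137
I = (+1)√(3402/6137/(4π)) = 0.21003137

0.210031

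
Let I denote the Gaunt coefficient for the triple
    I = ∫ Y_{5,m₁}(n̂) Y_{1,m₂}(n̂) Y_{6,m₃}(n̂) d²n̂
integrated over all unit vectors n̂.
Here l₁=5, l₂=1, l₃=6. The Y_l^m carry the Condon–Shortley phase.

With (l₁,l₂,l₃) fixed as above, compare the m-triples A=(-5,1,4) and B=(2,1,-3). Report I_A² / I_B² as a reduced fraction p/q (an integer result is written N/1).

1/36

l's match ⇒ only the (l;m) 3-j factors differ between A and B.
A: triangle coeff Δ(5,1,6) = 1/858; Σ_t [0,0]: t=0:+1/7257600 = 1/7257600; (3j)²=1/858 [(5 1 6; -5 1 4)], sign=+1
B: triangle coeff Δ(5,1,6) = 1/858; Σ_t [0,0]: t=0:+1/60480 = 1/60480; (3j)²=6/143 [(5 1 6; 2 1 -3)], sign=-1
I_A²/I_B² = (1/858)/(6/143) = 1/36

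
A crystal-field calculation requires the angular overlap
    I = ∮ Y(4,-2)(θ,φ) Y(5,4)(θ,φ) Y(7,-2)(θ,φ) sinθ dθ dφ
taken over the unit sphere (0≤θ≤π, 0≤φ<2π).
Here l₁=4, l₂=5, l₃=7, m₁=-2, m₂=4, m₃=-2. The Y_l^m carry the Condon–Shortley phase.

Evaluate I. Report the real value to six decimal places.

m-sum 0 ✓  L=16 even ✓  1≤7≤9 ✓
Π(2lᵢ+1) = 9×11×15 = 1485
triangle coeff Δ(4,5,7) = 1/6126120
Σ_t [0,2]: t=0:+1/69120 t=1:−1/20736 t=2:+1/69120 = -1/51840
(3j)²=280/21879 [(4 5 7; 0 0 0)], sign=+1
Σ_t [1,2]: t=1:−1/4838400 t=2:+1/483840 = 1/537600
(3j)²=2187/170170 [(4 5 7; -2 4 -2)], sign=-1
⇒ 4πI² = 131220/537251
I = (-1)√(131220/537251/(4π)) = -0.13941403

-0.139414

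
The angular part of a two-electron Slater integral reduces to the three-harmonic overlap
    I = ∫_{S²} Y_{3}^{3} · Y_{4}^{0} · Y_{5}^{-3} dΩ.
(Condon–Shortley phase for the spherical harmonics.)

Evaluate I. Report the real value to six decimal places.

Checks pass: Σm=0; 12 even; l₃=5∈[1,7].
(2·3+1)(2·4+1)(2·5+1) = 693
Δ: 2! 4! 6! / 13! → 1/180180
sum: t=0:+1/576 t=1:−1/144 t=2:+1/576 = -1/288
3j²(3 4 5; 0 0 0) = Δ·Π!·Σ² = 20/1001  (sign +1)
sum: t=0:+1/2304 = 1/2304
3j²(3 4 5; 3 0 -3) = Δ·Π!·Σ² = 5/143  (sign +1)
combine: 4πI² = 693·20/1001·5/143 = 900/1859
take √, sign +1: I = 0.19628026

0.196280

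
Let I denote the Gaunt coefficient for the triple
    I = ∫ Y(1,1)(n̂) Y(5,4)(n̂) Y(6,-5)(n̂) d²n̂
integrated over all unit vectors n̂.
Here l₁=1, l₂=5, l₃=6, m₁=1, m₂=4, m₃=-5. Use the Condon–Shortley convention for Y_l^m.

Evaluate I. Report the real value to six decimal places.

Checks pass: Σm=0; 12 even; l₃=6∈[4,6].
(2·1+1)(2·5+1)(2·6+1) = 429
Δ: 0! 2! 10! / 13! → 1/858
sum: t=0:+1/14400 = 1/14400
3j²(1 5 6; 0 0 0) = Δ·Π!·Σ² = 6/143  (sign +1)
sum: t=0:+1/725760 = 1/725760
3j²(1 5 6; 1 4 -5) = Δ·Π!·Σ² = 5/78  (sign -1)
combine: 4πI² = 429·6/143·5/78 = 15/13
take √, sign -1: I = -0.30301841

-0.303018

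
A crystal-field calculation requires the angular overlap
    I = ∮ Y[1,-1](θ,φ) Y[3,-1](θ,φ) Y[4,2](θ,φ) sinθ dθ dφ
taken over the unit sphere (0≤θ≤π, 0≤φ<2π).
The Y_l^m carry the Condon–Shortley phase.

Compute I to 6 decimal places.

0.238414

Rules hold: Σm=0, L=8 even, 2≤4≤4.
N = 3·7·9 = 189
Δ = 0!·2!·6!/9! = 1/252
Racah Σ t=0..0: t=0:+1/36 = 1/36
⇒ 3j(1 3 4; 0 0 0)² = 4/63, sgn +1
Racah Σ t=0..0: t=0:+1/96 = 1/96
⇒ 3j(1 3 4; -1 -1 2)² = 5/84, sgn +1
4πI² = N·(3j₀)²·(3jₘ)² = 5/7
I = +1·√(0.714286/4π) = 0.23841361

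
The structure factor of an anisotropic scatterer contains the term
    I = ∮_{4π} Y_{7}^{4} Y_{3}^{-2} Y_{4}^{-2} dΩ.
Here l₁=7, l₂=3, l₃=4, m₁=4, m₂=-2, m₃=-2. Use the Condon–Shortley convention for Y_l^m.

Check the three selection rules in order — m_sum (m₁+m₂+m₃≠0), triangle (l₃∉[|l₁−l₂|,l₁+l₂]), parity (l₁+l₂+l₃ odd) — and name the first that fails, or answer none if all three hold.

none

Σmᵢ = 0  ✓
l₃∈[|l₁−l₂|,l₁+l₂]=[4,10], have l₃=4  ✓
Σlᵢ = 14 ⇒ even  ✓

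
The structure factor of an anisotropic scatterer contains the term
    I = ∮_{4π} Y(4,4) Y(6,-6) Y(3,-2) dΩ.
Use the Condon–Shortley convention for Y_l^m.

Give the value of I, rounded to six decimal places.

0.000000

4 − 6 − 2 = -4 ≠ 0: azimuthal integral kills it; I = 0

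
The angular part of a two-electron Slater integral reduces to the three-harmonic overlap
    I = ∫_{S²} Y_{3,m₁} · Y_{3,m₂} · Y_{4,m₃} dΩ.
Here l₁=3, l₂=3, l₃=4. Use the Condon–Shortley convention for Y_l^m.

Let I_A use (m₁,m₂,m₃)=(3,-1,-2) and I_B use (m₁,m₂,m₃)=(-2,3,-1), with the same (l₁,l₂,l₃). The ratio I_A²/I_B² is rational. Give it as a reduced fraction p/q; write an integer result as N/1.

Same 3,3,4: normalisation and zero-m 3j drop out of the ratio.
A: Δ: 2! 4! 4! / 11! → 1/34650; sum: t=0:+1/192 = 1/192; 3j²(3 3 4; 3 -1 -2) = Δ·Π!·Σ² = 3/77  (sign +1)
B: Δ: 2! 4! 4! / 11! → 1/34650; sum: t=2:+1/288 = 1/288; 3j²(3 3 4; -2 3 -1) = Δ·Π!·Σ² = 5/231  (sign -1)
I_A²/I_B² = (3/77)/(5/231) = 9/5

9/5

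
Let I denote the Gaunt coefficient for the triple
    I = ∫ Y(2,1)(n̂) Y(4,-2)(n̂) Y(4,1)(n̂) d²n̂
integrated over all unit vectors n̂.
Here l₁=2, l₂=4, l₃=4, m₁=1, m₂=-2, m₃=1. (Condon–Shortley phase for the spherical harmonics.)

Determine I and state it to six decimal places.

Rules hold: Σm=0, L=10 even, 2≤4≤6.
N = 5·9·9 = 405
Δ = 2!·2!·6!/11! = 1/13860
Racah Σ t=0..2: t=0:+1/192 t=1:−1/36 t=2:+1/192 = -5/288
⇒ 3j(2 4 4; 0 0 0)² = 20/693, sgn -1
Racah Σ t=0..1: t=0:+1/96 t=1:−1/240 = 1/160
⇒ 3j(2 4 4; 1 -2 1)² = 27/1540, sgn -1
4πI² = N·(3j₀)²·(3jₘ)² = 1215/5929
I = +1·√(0.204925/4π) = 0.12770047

0.127700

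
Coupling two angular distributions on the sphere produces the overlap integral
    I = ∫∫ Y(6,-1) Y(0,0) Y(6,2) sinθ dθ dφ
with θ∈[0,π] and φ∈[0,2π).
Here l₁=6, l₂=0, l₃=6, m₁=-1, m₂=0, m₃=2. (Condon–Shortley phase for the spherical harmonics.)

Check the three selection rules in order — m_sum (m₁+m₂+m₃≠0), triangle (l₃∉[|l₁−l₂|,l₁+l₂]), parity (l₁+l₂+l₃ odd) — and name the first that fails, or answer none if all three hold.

m_sum

azimuthal sum: -1 + 0 + 2 = 1  ✗
6 ≤ 6 ≤ 6 (triangle on l)
L = 6 + 0 + 6 = 12 (even)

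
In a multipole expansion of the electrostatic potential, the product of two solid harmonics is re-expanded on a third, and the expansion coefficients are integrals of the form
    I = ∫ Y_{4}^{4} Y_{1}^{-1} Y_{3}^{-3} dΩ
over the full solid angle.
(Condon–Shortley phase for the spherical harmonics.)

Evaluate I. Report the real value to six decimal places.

Checks pass: Σm=0; 8 even; l₃=3∈[3,5].
(2·4+1)(2·1+1)(2·3+1) = 189
Δ: 2! 6! 0! / 9! → 1/252
sum: t=1:−1/36 = -1/36
3j²(4 1 3; 0 0 0) = Δ·Π!·Σ² = 4/63  (sign +1)
sum: t=0:+1/1440 = 1/1440
3j²(4 1 3; 4 -1 -3) = Δ·Π!·Σ² = 1/9  (sign +1)
combine: 4πI² = 189·4/63·1/9 = 4/3
take √, sign +1: I = 0.32573501

0.325735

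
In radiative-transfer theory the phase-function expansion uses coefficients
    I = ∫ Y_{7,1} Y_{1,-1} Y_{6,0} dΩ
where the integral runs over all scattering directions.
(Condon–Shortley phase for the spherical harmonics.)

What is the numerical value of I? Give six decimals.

Rules hold: Σm=0, L=14 even, 6≤6≤8.
N = 15·3·13 = 585
Δ = 2!·12!·0!/15! = 1/1365
Racah Σ t=1..1: t=1:−1/518400 = -1/518400
⇒ 3j(7 1 6; 0 0 0)² = 7/195, sgn -1
Racah Σ t=0..0: t=0:+1/1036800 = 1/1036800
⇒ 3j(7 1 6; 1 -1 0)² = 4/195, sgn +1
4πI² = N·(3j₀)²·(3jₘ)² = 28/65
I = -1·√(0.430769/4π) = -0.18514731

-0.185147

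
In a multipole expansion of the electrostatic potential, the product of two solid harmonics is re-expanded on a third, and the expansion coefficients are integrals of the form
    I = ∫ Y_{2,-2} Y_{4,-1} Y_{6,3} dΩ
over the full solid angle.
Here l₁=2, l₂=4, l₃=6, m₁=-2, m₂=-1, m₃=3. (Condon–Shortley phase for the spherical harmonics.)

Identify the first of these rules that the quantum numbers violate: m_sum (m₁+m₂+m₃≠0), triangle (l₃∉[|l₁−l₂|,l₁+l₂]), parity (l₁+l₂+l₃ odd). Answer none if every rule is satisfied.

none

azimuthal sum: -2 − 1 + 3 = 0  ✓
2 ≤ 6 ≤ 6 (triangle on l)  ✓
L = 2 + 4 + 6 = 12 (even)  ✓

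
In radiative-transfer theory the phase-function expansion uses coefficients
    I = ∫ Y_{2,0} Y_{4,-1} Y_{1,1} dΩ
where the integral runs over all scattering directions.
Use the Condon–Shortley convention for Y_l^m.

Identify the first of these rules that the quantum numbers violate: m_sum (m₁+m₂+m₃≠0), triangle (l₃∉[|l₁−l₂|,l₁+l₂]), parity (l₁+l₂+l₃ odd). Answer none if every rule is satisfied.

m₁+m₂+m₃ = 0 − 1 + 1 = 0  ✓
triangle: |2−4|=2 ≤ l₃=1 ≤ 2+4=6  ✗
parity: l₁+l₂+l₃ = 7 is odd

triangle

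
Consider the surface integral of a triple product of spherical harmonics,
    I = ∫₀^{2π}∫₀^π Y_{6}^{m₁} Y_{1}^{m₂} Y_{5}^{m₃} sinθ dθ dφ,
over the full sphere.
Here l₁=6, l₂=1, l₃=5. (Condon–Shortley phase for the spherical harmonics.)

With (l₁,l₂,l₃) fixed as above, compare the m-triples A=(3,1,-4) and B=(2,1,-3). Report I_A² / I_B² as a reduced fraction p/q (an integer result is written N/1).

Shared (l₁,l₂,l₃)=(6,1,5): N and (l;000)² cancel in I_A²/I_B².
A: Δ = 2!·10!·0!/13! = 1/858; Racah Σ t=2..2: t=2:+1/725760 = 1/725760; ⇒ 3j(6 1 5; 3 1 -4)² = 1/286, sgn -1
B: Δ = 2!·10!·0!/13! = 1/858; Racah Σ t=2..2: t=2:+1/161280 = 1/161280; ⇒ 3j(6 1 5; 2 1 -3)² = 1/143, sgn +1
I_A²/I_B² = (1/286)/(1/143) = 1/2

1/2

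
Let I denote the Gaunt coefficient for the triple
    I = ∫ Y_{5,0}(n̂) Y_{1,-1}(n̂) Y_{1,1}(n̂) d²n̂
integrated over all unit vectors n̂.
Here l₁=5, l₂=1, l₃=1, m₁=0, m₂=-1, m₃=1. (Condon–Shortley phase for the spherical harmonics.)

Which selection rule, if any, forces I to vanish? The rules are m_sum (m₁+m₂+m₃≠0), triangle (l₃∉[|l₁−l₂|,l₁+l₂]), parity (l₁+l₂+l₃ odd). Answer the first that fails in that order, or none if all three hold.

m₁+m₂+m₃ = 0 − 1 + 1 = 0  ✓
triangle: |5−1|=4 ≤ l₃=1 ≤ 5+1=6  ✗
parity: l₁+l₂+l₃ = 7 is odd

triangle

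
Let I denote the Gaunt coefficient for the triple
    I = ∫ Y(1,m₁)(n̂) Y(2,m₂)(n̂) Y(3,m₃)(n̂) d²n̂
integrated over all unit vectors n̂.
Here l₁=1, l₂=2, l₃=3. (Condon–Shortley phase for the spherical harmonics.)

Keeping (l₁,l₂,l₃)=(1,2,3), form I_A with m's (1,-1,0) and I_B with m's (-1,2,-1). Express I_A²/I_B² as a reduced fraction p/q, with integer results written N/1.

Same 1,2,3: normalisation and zero-m 3j drop out of the ratio.
A: Δ: 0! 2! 4! / 7! → 1/105; sum: t=0:+1/12 = 1/12; 3j²(1 2 3; 1 -1 0) = Δ·Π!·Σ² = 1/35  (sign -1)
B: Δ: 0! 2! 4! / 7! → 1/105; sum: t=0:+1/48 = 1/48; 3j²(1 2 3; -1 2 -1) = Δ·Π!·Σ² = 1/105  (sign +1)
I_A²/I_B² = (1/35)/(1/105) = 3/1

3/1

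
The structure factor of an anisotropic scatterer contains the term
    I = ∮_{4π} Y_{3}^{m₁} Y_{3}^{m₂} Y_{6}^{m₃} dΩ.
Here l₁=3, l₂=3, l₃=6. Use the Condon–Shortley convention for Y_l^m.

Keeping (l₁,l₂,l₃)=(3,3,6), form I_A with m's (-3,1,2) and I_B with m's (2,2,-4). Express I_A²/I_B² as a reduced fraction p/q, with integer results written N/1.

1/18

l's match ⇒ only the (l;m) 3-j factors differ between A and B.
A: triangle coeff Δ(3,3,6) = 1/12012; Σ_t [0,0]: t=0:+1/34560 = 1/34560; (3j)²=1/429 [(3 3 6; -3 1 2)], sign=+1
B: triangle coeff Δ(3,3,6) = 1/12012; Σ_t [0,0]: t=0:+1/14400 = 1/14400; (3j)²=6/143 [(3 3 6; 2 2 -4)], sign=+1
I_A²/I_B² = (1/429)/(6/143) = 1/18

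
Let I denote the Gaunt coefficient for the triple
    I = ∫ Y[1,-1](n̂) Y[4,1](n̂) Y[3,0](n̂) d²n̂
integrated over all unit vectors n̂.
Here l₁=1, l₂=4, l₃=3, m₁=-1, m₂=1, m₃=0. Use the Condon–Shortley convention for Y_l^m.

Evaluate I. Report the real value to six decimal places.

Checks pass: Σm=0; 8 even; l₃=3∈[3,5].
(2·1+1)(2·4+1)(2·3+1) = 189
Δ: 2! 0! 6! / 9! → 1/252
sum: t=1:−1/36 = -1/36
3j²(1 4 3; 0 0 0) = Δ·Π!·Σ² = 4/63  (sign +1)
sum: t=2:+1/72 = 1/72
3j²(1 4 3; -1 1 0) = Δ·Π!·Σ² = 5/126  (sign -1)
combine: 4πI² = 189·4/63·5/126 = 10/21
take √, sign -1: I = -0.19466390

-0.194664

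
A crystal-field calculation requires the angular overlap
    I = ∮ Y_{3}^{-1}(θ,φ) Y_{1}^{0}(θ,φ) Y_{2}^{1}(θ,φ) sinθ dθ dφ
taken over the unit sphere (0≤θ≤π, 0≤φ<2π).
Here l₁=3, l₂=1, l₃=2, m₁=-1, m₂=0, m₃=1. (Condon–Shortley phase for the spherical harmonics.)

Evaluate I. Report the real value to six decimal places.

-0.233597

Checks pass: Σm=0; 6 even; l₃=2∈[2,4].
(2·3+1)(2·1+1)(2·2+1) = 105
Δ: 2! 4! 0! / 7! → 1/105
sum: t=1:−1/4 = -1/4
3j²(3 1 2; 0 0 0) = Δ·Π!·Σ² = 3/35  (sign -1)
sum: t=1:−1/6 = -1/6
3j²(3 1 2; -1 0 1) = Δ·Π!·Σ² = 8/105  (sign +1)
combine: 4πI² = 105·3/35·8/105 = 24/35
take √, sign -1: I = -0.23359668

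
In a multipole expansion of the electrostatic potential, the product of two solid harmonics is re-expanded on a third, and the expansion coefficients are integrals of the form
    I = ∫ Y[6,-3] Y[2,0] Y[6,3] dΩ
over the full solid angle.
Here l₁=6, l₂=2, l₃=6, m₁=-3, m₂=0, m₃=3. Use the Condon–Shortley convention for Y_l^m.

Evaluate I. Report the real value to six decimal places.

-0.057344

Checks pass: Σm=0; 14 even; l₃=6∈[4,8].
(2·6+1)(2·2+1)(2·6+1) = 845
Δ: 2! 10! 2! / 15! → 1/90090
sum: t=0:+1/69120 t=1:−1/14400 t=2:+1/69120 = -7/172800
3j²(6 2 6; 0 0 0) = Δ·Π!·Σ² = 14/715  (sign -1)
sum: t=0:+1/1451520 t=1:−1/80640 t=2:+1/120960 = -1/290304
3j²(6 2 6; -3 0 3) = Δ·Π!·Σ² = 5/2002  (sign +1)
combine: 4πI² = 845·14/715·5/2002 = 5/121
take √, sign -1: I = -0.05734392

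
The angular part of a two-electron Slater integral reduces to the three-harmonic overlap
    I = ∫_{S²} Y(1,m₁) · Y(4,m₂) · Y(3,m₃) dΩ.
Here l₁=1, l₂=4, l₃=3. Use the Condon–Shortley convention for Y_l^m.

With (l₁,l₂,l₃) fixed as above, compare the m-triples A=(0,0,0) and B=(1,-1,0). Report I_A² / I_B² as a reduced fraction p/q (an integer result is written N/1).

8/5

l's match ⇒ only the (l;m) 3-j factors differ between A and B.
A: triangle coeff Δ(1,4,3) = 1/252; Σ_t [1,1]: t=1:−1/36 = -1/36; (3j)²=4/63 [(1 4 3; 0 0 0)], sign=+1
B: triangle coeff Δ(1,4,3) = 1/252; Σ_t [0,0]: t=0:+1/72 = 1/72; (3j)²=5/126 [(1 4 3; 1 -1 0)], sign=-1
I_A²/I_B² = (4/63)/(5/126) = 8/5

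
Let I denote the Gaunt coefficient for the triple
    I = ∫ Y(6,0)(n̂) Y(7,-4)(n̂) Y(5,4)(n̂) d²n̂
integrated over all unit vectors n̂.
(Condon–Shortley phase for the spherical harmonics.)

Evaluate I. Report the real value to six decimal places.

Checks pass: Σm=0; 18 even; l₃=5∈[1,13].
(2·6+1)(2·7+1)(2·5+1) = 2145
Δ: 8! 4! 6! / 19! → 1/174594420
sum: t=2:+1/4147200 t=3:−1/207360 t=4:+1/82944 t=5:−1/207360 t=6:+1/4147200 = 1/345600
3j²(6 7 5; 0 0 0) = Δ·Π!·Σ² = 420/46189  (sign -1)
sum: t=2:+1/4147200 t=3:−1/3110400 = -1/12441600
3j²(6 7 5; 0 -4 4) = Δ·Π!·Σ² = 7/4199  (sign +1)
combine: 4πI² = 2145·420/46189·7/4199 = 44100/1356277
take √, sign -1: I = -0.05086747

-0.050867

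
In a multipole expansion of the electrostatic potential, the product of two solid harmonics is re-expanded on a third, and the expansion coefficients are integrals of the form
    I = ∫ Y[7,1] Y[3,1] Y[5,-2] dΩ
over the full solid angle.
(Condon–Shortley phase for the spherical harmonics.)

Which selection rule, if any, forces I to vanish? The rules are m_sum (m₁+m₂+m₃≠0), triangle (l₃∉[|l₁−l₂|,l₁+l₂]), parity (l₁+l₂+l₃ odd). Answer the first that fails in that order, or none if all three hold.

parity

Σmᵢ = 0  ✓
l₃∈[|l₁−l₂|,l₁+l₂]=[4,10], have l₃=5  ✓
Σlᵢ = 15 ⇒ odd  ✗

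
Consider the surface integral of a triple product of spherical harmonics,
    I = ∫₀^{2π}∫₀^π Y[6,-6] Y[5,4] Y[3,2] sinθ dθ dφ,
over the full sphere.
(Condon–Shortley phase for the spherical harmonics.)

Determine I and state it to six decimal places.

Rules hold: Σm=0, L=14 even, 1≤3≤11.
N = 13·11·7 = 1001
Δ = 8!·4!·2!/15! = 1/675675
Racah Σ t=3..5: t=3:−1/8640 t=4:+1/2304 t=5:−1/8640 = 7/34560
⇒ 3j(6 5 3; 0 0 0)² = 7/429, sgn -1
Racah Σ t=8..8: t=8:+1/967680 = 1/967680
⇒ 3j(6 5 3; -6 4 2)² = 3/91, sgn -1
4πI² = N·(3j₀)²·(3jₘ)² = 7/13
I = +1·√(0.538462/4π) = 0.20700098

0.207001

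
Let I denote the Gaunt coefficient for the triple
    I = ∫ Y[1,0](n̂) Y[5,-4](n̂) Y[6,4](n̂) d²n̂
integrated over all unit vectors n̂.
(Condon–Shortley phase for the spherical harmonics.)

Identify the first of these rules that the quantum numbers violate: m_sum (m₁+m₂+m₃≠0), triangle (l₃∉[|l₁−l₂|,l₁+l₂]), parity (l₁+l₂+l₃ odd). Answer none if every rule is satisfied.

m₁+m₂+m₃ = 0 − 4 + 4 = 0  ✓
triangle: |1−5|=4 ≤ l₃=6 ≤ 1+5=6  ✓
parity: l₁+l₂+l₃ = 12 is even  ✓

none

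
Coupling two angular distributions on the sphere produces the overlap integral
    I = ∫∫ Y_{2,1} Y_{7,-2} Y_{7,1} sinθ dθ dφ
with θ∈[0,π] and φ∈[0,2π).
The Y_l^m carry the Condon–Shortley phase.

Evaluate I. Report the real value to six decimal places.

0.077064

Checks pass: Σm=0; 16 even; l₃=7∈[5,9].
(2·2+1)(2·7+1)(2·7+1) = 1125
Δ: 2! 2! 12! / 17! → 1/185640
sum: t=0:+1/2419200 t=1:−1/518400 t=2:+1/2419200 = -1/907200
3j²(2 7 7; 0 0 0) = Δ·Π!·Σ² = 56/3315  (sign +1)
sum: t=0:+1/1209600 t=1:−1/1935360 = 1/3225600
3j²(2 7 7; 1 -2 1) = Δ·Π!·Σ² = 243/61880  (sign +1)
combine: 4πI² = 1125·56/3315·243/61880 = 3645/48841
take √, sign +1: I = 0.07706400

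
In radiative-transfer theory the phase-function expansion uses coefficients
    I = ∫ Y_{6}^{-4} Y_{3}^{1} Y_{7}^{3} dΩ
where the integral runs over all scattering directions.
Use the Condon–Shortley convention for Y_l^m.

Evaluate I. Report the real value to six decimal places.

Rules hold: Σm=0, L=16 even, 3≤7≤9.
N = 13·7·15 = 1365
Δ = 2!·10!·4!/17! = 1/2042040
Racah Σ t=0..2: t=0:+1/207360 t=1:−1/57600 t=2:+1/207360 = -1/129600
⇒ 3j(6 3 7; 0 0 0)² = 168/12155, sgn +1
Racah Σ t=0..2: t=0:+1/174182400 t=1:−1/2177280 t=2:+1/645120 = 191/174182400
⇒ 3j(6 3 7; -4 1 3)² = 36481/2042040, sgn +1
4πI² = N·(3j₀)²·(3jₘ)² = 766101/2272985
I = +1·√(0.337046/4π) = 0.16377205

0.163772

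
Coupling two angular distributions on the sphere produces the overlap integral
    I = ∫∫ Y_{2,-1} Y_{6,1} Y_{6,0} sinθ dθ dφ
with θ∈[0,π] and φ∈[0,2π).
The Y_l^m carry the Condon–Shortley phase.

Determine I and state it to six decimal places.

Checks pass: Σm=0; 14 even; l₃=6∈[4,8].
(2·2+1)(2·6+1)(2·6+1) = 845
Δ: 2! 2! 10! / 15! → 1/90090
sum: t=0:+1/69120 t=1:−1/14400 t=2:+1/69120 = -7/172800
3j²(2 6 6; 0 0 0) = Δ·Π!·Σ² = 14/715  (sign -1)
sum: t=1:−1/34560 t=2:+1/28800 = 1/172800
3j²(2 6 6; -1 1 0) = Δ·Π!·Σ² = 1/1430  (sign +1)
combine: 4πI² = 845·14/715·1/1430 = 7/605
take √, sign -1: I = -0.03034355

-0.030344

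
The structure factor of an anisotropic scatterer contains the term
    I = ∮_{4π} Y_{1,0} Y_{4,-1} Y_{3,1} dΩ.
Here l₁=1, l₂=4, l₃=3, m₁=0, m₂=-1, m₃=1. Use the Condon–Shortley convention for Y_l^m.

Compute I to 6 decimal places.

Rules hold: Σm=0, L=8 even, 3≤3≤5.
N = 3·9·7 = 189
Δ = 2!·0!·6!/9! = 1/252
Racah Σ t=1..1: t=1:−1/36 = -1/36
⇒ 3j(1 4 3; 0 0 0)² = 4/63, sgn +1
Racah Σ t=1..1: t=1:−1/48 = -1/48
⇒ 3j(1 4 3; 0 -1 1)² = 5/84, sgn -1
4πI² = N·(3j₀)²·(3jₘ)² = 5/7
I = -1·√(0.714286/4π) = -0.23841361

-0.238414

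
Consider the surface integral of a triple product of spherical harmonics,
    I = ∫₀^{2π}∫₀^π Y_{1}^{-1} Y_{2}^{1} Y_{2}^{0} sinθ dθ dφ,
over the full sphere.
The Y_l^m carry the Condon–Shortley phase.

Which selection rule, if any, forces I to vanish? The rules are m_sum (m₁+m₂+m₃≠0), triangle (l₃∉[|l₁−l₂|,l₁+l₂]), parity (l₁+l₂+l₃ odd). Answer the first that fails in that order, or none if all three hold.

azimuthal sum: -1 + 1 + 0 = 0  ✓
1 ≤ 2 ≤ 3 (triangle on l)  ✓
L = 1 + 2 + 2 = 5 (odd)  ✗

parity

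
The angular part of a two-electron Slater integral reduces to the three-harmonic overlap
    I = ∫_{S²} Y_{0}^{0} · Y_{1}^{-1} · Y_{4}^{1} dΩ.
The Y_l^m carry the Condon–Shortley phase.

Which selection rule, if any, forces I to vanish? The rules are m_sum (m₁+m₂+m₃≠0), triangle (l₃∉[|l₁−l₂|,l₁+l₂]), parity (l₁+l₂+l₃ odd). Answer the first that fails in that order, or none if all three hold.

triangle

m₁+m₂+m₃ = 0 − 1 + 1 = 0  ✓
triangle: |0−1|=1 ≤ l₃=4 ≤ 0+1=1  ✗
parity: l₁+l₂+l₃ = 5 is odd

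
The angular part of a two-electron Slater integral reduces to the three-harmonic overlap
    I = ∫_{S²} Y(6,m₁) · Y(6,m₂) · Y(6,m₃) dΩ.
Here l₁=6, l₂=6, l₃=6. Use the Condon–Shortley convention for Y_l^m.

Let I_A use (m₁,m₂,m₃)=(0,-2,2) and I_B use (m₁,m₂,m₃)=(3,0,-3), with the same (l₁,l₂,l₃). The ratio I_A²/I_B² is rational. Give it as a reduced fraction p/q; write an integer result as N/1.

Same 6,6,6: normalisation and zero-m 3j drop out of the ratio.
A: Δ: 6! 6! 6! / 19! → 1/325909584; sum: t=0:+1/24883200 t=1:−1/518400 t=2:+1/110592 t=3:−1/155520 t=4:+1/1658880 = 11/8294400; 3j²(6 6 6; 0 -2 2) = Δ·Π!·Σ² = 11/4199  (sign +1)
B: Δ: 6! 6! 6! / 19! → 1/325909584; sum: t=0:+1/18662400 t=1:−1/691200 t=2:+1/276480 t=3:−1/933120 = 43/37324800; 3j²(6 6 6; 3 0 -3) = Δ·Π!·Σ² = 1849/184756  (sign -1)
I_A²/I_B² = (11/4199)/(1849/184756) = 484/1849

484/1849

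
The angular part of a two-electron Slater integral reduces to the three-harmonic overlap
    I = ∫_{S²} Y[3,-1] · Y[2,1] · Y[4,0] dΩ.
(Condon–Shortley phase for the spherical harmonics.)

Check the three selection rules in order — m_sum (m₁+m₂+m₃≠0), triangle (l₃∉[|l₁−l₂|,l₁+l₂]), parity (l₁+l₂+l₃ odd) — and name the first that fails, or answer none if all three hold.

parity

azimuthal sum: -1 + 1 + 0 = 0  ✓
1 ≤ 4 ≤ 5 (triangle on l)  ✓
L = 3 + 2 + 4 = 9 (odd)  ✗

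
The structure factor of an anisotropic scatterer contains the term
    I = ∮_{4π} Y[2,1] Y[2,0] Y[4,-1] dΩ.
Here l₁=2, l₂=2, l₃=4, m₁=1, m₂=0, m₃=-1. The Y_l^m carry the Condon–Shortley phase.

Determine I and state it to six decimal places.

Rules hold: Σm=0, L=8 even, 0≤4≤4.
N = 5·5·9 = 225
Δ = 0!·4!·4!/9! = 1/630
Racah Σ t=0..0: t=0:+1/16 = 1/16
⇒ 3j(2 2 4; 0 0 0)² = 2/35, sgn +1
Racah Σ t=0..0: t=0:+1/24 = 1/24
⇒ 3j(2 2 4; 1 0 -1)² = 1/21, sgn -1
4πI² = N·(3j₀)²·(3jₘ)² = 30/49
I = -1·√(0.612245/4π) = -0.22072812

-0.220728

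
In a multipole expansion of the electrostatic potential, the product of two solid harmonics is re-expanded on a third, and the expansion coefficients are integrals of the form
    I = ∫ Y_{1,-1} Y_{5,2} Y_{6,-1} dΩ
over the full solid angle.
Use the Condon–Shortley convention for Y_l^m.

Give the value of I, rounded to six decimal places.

-0.129207

Rules hold: Σm=0, L=12 even, 4≤6≤6.
N = 3·11·13 = 429
Δ = 0!·2!·10!/13! = 1/858
Racah Σ t=0..0: t=0:+1/14400 = 1/14400
⇒ 3j(1 5 6; 0 0 0)² = 6/143, sgn +1
Racah Σ t=0..0: t=0:+1/60480 = 1/60480
⇒ 3j(1 5 6; -1 2 -1)² = 5/429, sgn -1
4πI² = N·(3j₀)²·(3jₘ)² = 30/143
I = -1·√(0.20979/4π) = -0.12920749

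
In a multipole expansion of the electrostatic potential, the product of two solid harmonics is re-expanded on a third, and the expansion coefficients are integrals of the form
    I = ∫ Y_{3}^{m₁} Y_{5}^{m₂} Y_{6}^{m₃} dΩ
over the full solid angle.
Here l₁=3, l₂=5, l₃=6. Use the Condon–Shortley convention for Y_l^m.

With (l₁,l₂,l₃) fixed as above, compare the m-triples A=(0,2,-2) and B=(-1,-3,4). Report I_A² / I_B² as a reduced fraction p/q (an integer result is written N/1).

4/15

Shared (l₁,l₂,l₃)=(3,5,6): N and (l;000)² cancel in I_A²/I_B².
A: Δ = 2!·4!·8!/15! = 1/675675; Racah Σ t=0..2: t=0:+1/60480 t=1:−1/5760 t=2:+1/8640 = -1/24192; ⇒ 3j(3 5 6; 0 2 -2)² = 8/3003, sgn -1
B: Δ = 2!·4!·8!/15! = 1/675675; Racah Σ t=0..2: t=0:+1/69120 t=1:−1/30240 t=2:+1/322560 = -1/64512; ⇒ 3j(3 5 6; -1 -3 4)² = 10/1001, sgn -1
I_A²/I_B² = (8/3003)/(10/1001) = 4/15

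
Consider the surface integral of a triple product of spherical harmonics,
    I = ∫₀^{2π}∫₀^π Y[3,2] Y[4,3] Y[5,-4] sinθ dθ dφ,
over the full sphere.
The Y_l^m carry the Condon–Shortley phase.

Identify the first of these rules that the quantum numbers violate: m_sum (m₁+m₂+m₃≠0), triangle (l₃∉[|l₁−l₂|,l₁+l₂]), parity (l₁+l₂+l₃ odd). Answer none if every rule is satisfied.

m_sum

azimuthal sum: 2 + 3 − 4 = 1  ✗
1 ≤ 5 ≤ 7 (triangle on l)
L = 3 + 4 + 5 = 12 (even)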